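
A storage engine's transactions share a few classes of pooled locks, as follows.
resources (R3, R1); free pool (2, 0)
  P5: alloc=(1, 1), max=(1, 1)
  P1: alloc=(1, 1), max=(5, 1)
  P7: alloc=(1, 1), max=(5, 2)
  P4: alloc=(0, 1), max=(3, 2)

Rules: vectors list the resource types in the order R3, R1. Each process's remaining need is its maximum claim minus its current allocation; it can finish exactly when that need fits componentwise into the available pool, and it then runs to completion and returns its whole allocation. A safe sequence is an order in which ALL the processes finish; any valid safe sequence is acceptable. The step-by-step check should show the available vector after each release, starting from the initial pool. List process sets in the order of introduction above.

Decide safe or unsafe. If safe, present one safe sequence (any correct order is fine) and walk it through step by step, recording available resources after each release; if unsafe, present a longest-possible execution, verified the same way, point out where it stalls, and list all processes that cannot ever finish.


UNSAFE — no complete ordering exists.
Key observation: the wall is R3: completing P5, P4 brings the pool only to (3, 2), and all the rest need more.
Going as far as possible: P5, P4; after that, nothing fits. Verifying each step:
  pool = (2, 0)
  run P5 (needs (0, 0), free (2, 0)); after release of (1, 1) the pool is (3, 1)
  run P4 (needs (3, 1), free (3, 1)); after release of (0, 1) the pool is (3, 2)
  P1 still needs (4, 0) but only (3, 2) is free — short on R3
  P7 still needs (4, 1) but only (3, 2) is free — short on R3
Permanently blocked: P1 and P7.


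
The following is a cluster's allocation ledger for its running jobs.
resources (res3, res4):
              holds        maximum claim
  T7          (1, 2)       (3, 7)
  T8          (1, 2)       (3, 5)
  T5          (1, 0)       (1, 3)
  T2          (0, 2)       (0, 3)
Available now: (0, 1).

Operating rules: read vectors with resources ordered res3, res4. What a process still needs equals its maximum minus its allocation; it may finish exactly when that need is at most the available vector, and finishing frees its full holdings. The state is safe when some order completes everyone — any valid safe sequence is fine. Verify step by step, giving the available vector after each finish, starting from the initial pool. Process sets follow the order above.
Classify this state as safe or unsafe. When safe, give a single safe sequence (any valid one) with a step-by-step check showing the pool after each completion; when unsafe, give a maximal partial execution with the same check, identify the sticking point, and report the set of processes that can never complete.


The state is UNSAFE.
Key observation: res3 is the bottleneck — with T2, T5 done the pool holds (1, 3), short of every remaining need.
A maximal execution: T2, T5 — then nothing else fits. Verifying each step:
  pool = (0, 1)
  run T2 (needs (0, 1), free (0, 1)); after release of (0, 2) the pool is (0, 3)
  run T5 (needs (0, 3), free (0, 3)); after release of (1, 0) the pool is (1, 3)
  blocked: T7 wants (2, 5), pool (1, 3) — not enough res3 and res4
  blocked: T8 wants (2, 3), pool (1, 3) — not enough res3
Processes that can never finish: T7 and T8.


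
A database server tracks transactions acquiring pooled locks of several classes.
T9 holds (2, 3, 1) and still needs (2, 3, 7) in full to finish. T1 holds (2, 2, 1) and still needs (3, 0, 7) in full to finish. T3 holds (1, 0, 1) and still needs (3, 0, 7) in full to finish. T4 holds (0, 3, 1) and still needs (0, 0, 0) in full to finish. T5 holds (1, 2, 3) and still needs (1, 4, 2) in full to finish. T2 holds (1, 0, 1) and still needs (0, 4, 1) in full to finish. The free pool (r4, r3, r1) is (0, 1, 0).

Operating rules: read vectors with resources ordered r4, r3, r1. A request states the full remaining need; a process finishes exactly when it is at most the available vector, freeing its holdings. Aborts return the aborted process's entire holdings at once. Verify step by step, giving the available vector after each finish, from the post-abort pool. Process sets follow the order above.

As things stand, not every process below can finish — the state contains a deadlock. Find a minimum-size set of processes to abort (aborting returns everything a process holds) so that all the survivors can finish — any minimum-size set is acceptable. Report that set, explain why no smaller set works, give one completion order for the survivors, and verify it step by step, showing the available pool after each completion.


Abort T9 and T3.
Key observation: before aborting T9 and T3, T1 was permanently blocked — no order could ever run it; afterwards it completes at step 4.
No one abort is enough; case by case: T9 alone leaves T1 blocked (short on r1); T1 alone leaves T9 blocked (short on r1); T3 alone leaves T9 blocked (short on r1); T4 alone leaves T9 blocked (short on r1); T5 alone leaves T9 blocked (short on r1); T2 alone leaves T9 blocked (short on r1).
The survivors complete as T2, T5, T4, T1. Verifying each step (starting from the post-abort pool):
  pool = (3, 4, 2)
  run T2 (needs (0, 4, 1), free (3, 4, 2)); after release of (1, 0, 1) the pool is (4, 4, 3)
  run T5 (needs (1, 4, 2), free (4, 4, 3)); after release of (1, 2, 3) the pool is (5, 6, 6)
  run T4 (needs (0, 0, 0), free (5, 6, 6)); after release of (0, 3, 1) the pool is (5, 9, 7)
  run T1 (needs (3, 0, 7), free (5, 9, 7)); after release of (2, 2, 1) the pool is (7, 11, 8)


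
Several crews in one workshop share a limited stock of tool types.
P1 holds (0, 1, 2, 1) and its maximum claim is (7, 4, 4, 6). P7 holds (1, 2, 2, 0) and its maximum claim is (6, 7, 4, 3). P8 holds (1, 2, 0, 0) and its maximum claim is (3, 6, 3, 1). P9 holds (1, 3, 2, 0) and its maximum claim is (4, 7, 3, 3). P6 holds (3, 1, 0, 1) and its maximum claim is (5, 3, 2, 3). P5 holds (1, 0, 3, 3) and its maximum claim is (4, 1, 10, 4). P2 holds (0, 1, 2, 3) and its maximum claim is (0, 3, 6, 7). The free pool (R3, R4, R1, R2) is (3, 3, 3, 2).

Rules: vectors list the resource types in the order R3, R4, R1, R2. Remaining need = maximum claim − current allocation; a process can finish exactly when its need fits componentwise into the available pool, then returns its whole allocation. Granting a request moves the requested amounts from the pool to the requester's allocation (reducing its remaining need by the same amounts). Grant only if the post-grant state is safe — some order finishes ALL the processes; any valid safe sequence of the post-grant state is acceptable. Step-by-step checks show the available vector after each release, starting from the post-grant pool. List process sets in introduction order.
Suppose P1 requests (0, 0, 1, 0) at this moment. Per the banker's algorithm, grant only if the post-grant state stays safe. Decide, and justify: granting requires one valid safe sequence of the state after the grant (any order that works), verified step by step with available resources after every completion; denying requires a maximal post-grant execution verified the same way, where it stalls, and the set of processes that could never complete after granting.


DENY — the pretend-granted state is unsafe.
Key observation: after P6, P9, P8, P7 the pool peaks at (9, 11, 6, 3), and each blocked process is short somewhere: P1 on R2; P5 on R1; P2 on R2.
After a pretend grant, a maximal execution: P6, P9, P8, P7 — then nothing else fits. Step-by-step check:
  pool = (3, 3, 2, 2)
  P6: need (2, 2, 2, 2) fits (3, 3, 2, 2); releases (3, 1, 0, 1), pool now (6, 4, 2, 3)
  P9: need (3, 4, 1, 3) fits (6, 4, 2, 3); releases (1, 3, 2, 0), pool now (7, 7, 4, 3)
  P8: need (2, 4, 3, 1) fits (7, 7, 4, 3); releases (1, 2, 0, 0), pool now (8, 9, 4, 3)
  P7: need (5, 5, 2, 3) fits (8, 9, 4, 3); releases (1, 2, 2, 0), pool now (9, 11, 6, 3)
  P1 still needs (7, 3, 1, 5) but only (9, 11, 6, 3) is free — short on R2
  P5 still needs (3, 1, 7, 1) but only (9, 11, 6, 3) is free — short on R1
  P2 still needs (0, 2, 4, 4) but only (9, 11, 6, 3) is free — short on R2
Had the request been granted, P1, P5 and P2 could never finish.


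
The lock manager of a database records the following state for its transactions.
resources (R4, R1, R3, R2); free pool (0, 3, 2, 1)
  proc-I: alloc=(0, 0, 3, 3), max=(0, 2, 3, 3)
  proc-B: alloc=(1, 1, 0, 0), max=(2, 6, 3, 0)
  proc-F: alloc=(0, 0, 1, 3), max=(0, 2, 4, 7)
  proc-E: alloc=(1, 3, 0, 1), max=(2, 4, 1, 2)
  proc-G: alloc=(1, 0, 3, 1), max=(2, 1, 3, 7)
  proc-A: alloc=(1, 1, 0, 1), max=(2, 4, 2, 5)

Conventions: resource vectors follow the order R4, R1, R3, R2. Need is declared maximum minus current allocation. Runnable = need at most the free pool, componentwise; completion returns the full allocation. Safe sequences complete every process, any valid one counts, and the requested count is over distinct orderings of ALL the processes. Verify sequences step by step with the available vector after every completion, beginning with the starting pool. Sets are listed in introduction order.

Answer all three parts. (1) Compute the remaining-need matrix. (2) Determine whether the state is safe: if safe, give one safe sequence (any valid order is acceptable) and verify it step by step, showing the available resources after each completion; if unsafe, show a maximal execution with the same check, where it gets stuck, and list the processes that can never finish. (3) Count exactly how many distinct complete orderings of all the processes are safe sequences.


(1) Need matrix, components ordered R4, R1, R3, R2:
  proc-I: (0, 2, 0, 0)
  proc-B: (1, 5, 3, 0)
  proc-F: (0, 2, 3, 4)
  proc-E: (1, 1, 1, 1)
  proc-G: (1, 1, 0, 6)
  proc-A: (1, 3, 2, 4)
(2) The state is UNSAFE.
Key observation: R4 is the bottleneck — with proc-I, proc-F done the pool holds (0, 3, 6, 7), short of every remaining need.
The run proc-I, proc-F cannot be extended any further. Step-by-step check:
  pool = (0, 3, 2, 1)
  proc-I needs (0, 2, 0, 0) <= (0, 3, 2, 1) -> finishes; pool += (0, 0, 3, 3) = (0, 3, 5, 4)
  proc-F needs (0, 2, 3, 4) <= (0, 3, 5, 4) -> finishes; pool += (0, 0, 1, 3) = (0, 3, 6, 7)
  proc-B cannot run: need (1, 5, 3, 0) vs free (0, 3, 6, 7) (insufficient R4 and R1)
  proc-E cannot run: need (1, 1, 1, 1) vs free (0, 3, 6, 7) (insufficient R4)
  proc-G cannot run: need (1, 1, 0, 6) vs free (0, 3, 6, 7) (insufficient R4)
  proc-A cannot run: need (1, 3, 2, 4) vs free (0, 3, 6, 7) (insufficient R4)
Never able to finish: proc-B, proc-E, proc-G and proc-A.
(3) Exactly 0 of the possible complete orderings are safe sequences.


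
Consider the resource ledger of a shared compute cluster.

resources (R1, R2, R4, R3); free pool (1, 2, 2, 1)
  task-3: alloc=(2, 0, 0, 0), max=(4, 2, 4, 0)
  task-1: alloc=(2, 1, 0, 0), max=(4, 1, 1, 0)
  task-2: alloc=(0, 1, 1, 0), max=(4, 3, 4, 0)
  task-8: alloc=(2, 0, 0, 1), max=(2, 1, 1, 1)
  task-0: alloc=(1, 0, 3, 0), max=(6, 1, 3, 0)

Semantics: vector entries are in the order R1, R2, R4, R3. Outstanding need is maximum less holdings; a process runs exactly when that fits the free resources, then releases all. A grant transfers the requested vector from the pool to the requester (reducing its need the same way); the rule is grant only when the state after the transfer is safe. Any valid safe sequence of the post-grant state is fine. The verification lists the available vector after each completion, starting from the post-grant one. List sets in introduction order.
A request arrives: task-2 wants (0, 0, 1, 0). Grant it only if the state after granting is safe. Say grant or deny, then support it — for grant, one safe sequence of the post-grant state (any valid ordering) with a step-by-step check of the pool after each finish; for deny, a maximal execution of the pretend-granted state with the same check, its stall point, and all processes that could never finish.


GRANT. The post-grant state is safe; one safe sequence: task-8, task-1, task-0, task-3, task-2.
Key observation: after the grant the pool drops to (1, 2, 1, 1), which still lets task-8 finish first and unwind the rest.
Check on the post-grant state, step by step:
  pool = (1, 2, 1, 1)
  task-8: need (0, 1, 1, 0) fits (1, 2, 1, 1); releases (2, 0, 0, 1), pool now (3, 2, 1, 2)
  task-1: need (2, 0, 1, 0) fits (3, 2, 1, 2); releases (2, 1, 0, 0), pool now (5, 3, 1, 2)
  task-0: need (5, 1, 0, 0) fits (5, 3, 1, 2); releases (1, 0, 3, 0), pool now (6, 3, 4, 2)
  task-3: need (2, 2, 4, 0) fits (6, 3, 4, 2); releases (2, 0, 0, 0), pool now (8, 3, 4, 2)
  task-2: need (4, 2, 2, 0) fits (8, 3, 4, 2); releases (0, 1, 2, 0), pool now (8, 4, 6, 2)


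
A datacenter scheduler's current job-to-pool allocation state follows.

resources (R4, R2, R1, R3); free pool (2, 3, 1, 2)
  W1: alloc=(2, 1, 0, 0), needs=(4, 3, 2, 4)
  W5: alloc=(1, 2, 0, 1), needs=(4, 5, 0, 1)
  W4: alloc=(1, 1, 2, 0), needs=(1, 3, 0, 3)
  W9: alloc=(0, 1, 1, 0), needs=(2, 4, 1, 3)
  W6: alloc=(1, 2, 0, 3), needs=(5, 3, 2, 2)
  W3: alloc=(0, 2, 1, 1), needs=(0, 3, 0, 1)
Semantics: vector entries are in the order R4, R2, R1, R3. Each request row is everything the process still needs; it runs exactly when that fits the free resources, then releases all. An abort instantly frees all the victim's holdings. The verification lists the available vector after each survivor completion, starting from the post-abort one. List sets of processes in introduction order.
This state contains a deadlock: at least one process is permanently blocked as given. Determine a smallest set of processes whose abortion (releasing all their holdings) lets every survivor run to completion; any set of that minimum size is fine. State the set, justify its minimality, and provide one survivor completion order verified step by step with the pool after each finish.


Minimum abort set: W6.
Key observation: the returned (1, 2, 0, 3) from W6 is what brings W5 — unrunnable before, under any order — into play at step 4.
Minimality: the empty abort set fails — the state is deadlocked as it stands.
The survivors complete as W4, W3, W9, W5, W1. Step-by-step check (starting from the post-abort pool):
  pool = (3, 5, 1, 5)
  W4 needs (1, 3, 0, 3) <= (3, 5, 1, 5) -> finishes; pool += (1, 1, 2, 0) = (4, 6, 3, 5)
  W3 needs (0, 3, 0, 1) <= (4, 6, 3, 5) -> finishes; pool += (0, 2, 1, 1) = (4, 8, 4, 6)
  W9 needs (2, 4, 1, 3) <= (4, 8, 4, 6) -> finishes; pool += (0, 1, 1, 0) = (4, 9, 5, 6)
  W5 needs (4, 5, 0, 1) <= (4, 9, 5, 6) -> finishes; pool += (1, 2, 0, 1) = (5, 11, 5, 7)
  W1 needs (4, 3, 2, 4) <= (5, 11, 5, 7) -> finishes; pool += (2, 1, 0, 0) = (7, 12, 5, 7)


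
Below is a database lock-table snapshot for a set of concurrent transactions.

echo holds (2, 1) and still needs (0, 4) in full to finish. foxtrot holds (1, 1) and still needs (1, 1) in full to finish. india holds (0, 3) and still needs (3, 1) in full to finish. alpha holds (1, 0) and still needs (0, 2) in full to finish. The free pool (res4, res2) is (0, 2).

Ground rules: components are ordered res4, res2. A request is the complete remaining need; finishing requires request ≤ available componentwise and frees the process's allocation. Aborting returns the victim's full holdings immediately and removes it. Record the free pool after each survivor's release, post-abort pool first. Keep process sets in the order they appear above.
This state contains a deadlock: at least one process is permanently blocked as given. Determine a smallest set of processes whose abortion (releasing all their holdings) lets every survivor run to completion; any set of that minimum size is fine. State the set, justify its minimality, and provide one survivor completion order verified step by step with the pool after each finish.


Minimum abort set: echo.
Key observation: india was stuck for good until echo gave back (2, 1); in the order shown it finishes at step 3.
No smaller set exists: with zero aborts the deadlock remains.
One survivor order: alpha, foxtrot, india. Step-by-step check (post-abort pool first):
  pool = (2, 3)
  alpha: need (0, 2) fits (2, 3); releases (1, 0), pool now (3, 3)
  foxtrot: need (1, 1) fits (3, 3); releases (1, 1), pool now (4, 4)
  india: need (3, 1) fits (4, 4); releases (0, 3), pool now (4, 7)


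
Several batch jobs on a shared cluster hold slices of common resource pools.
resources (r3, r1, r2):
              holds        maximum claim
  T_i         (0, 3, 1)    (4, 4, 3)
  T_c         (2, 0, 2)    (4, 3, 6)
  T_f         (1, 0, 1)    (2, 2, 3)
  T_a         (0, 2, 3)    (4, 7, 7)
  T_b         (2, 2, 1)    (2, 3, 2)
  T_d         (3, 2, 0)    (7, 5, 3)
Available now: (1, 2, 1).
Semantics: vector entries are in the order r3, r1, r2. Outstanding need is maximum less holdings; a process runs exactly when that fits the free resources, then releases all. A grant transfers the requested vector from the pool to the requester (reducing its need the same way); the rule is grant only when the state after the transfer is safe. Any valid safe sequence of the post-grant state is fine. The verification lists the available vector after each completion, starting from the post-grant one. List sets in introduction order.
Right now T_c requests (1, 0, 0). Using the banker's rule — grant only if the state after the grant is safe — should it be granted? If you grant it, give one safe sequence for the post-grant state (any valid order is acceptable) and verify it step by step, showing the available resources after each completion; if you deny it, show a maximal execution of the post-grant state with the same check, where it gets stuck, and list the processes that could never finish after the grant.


DENY — the pretend-granted state is unsafe.
Key observation: after T_b, T_f the pool peaks at (3, 4, 3), and each blocked process is short somewhere: T_i on r3; T_c on r2; T_a on r3, r1, r2; T_d on r3.
Pretend the grant happened; the run T_b, T_f goes as far as possible. Step-by-step check:
  pool = (0, 2, 1)
  T_b needs (0, 1, 1) <= (0, 2, 1) -> finishes; pool += (2, 2, 1) = (2, 4, 2)
  T_f needs (1, 2, 2) <= (2, 4, 2) -> finishes; pool += (1, 0, 1) = (3, 4, 3)
  blocked: T_i wants (4, 1, 2), pool (3, 4, 3) — not enough r3
  blocked: T_c wants (1, 3, 4), pool (3, 4, 3) — not enough r2
  blocked: T_a wants (4, 5, 4), pool (3, 4, 3) — not enough r3, r1 and r2
  blocked: T_d wants (4, 3, 3), pool (3, 4, 3) — not enough r3
Had the request been granted, T_i, T_c, T_a and T_d could never finish.


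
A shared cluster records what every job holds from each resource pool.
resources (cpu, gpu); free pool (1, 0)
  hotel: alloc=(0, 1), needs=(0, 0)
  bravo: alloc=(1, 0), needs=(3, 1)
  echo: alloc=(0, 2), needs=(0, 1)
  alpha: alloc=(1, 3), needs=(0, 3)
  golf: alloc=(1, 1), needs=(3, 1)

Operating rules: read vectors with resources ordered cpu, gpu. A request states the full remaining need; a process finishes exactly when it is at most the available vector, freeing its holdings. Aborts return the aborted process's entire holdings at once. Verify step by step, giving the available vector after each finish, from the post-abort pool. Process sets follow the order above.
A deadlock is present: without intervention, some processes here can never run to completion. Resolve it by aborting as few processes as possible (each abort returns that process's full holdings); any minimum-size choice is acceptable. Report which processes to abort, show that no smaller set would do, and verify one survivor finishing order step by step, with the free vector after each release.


Minimum abort set: bravo.
Key observation: the deadlocked golf becomes finishable only because bravo released (1, 0); it completes at step 4 below.
Why nothing smaller works: aborting no one leaves the state deadlocked as given.
Survivors finish in the order: hotel, echo, alpha, golf. Verifying each step (pool after the aborts first):
  pool = (2, 0)
  hotel needs (0, 0) <= (2, 0) -> finishes; pool += (0, 1) = (2, 1)
  echo needs (0, 1) <= (2, 1) -> finishes; pool += (0, 2) = (2, 3)
  alpha needs (0, 3) <= (2, 3) -> finishes; pool += (1, 3) = (3, 6)
  golf needs (3, 1) <= (3, 6) -> finishes; pool += (1, 1) = (4, 7)


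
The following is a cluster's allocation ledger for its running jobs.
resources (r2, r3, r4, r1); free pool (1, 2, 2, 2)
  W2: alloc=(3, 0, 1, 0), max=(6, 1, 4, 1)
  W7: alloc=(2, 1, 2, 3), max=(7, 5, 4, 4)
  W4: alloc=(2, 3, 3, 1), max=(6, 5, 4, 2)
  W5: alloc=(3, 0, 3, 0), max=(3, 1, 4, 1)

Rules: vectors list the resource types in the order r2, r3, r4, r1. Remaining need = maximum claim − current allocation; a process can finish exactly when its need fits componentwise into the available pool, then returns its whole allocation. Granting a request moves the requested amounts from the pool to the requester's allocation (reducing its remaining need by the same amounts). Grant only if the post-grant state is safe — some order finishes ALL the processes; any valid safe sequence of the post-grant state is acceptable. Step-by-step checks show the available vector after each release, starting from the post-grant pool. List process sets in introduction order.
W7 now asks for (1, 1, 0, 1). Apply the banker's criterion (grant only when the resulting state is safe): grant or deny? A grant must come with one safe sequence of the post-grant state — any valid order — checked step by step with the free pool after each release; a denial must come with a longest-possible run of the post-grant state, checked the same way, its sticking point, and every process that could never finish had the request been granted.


DENY — the pretend-granted state is unsafe.
Key observation: after W5, W2 complete, (6, 1, 6, 1) is the best the pool ever gets, yet each leftover process wants more r3.
Pretend the grant happened; the run W5, W2 goes as far as possible. Walking it through:
  pool = (0, 1, 2, 1)
  W5: need (0, 1, 1, 1) fits (0, 1, 2, 1); releases (3, 0, 3, 0), pool now (3, 1, 5, 1)
  W2: need (3, 1, 3, 1) fits (3, 1, 5, 1); releases (3, 0, 1, 0), pool now (6, 1, 6, 1)
  W7 cannot run: need (4, 3, 2, 0) vs free (6, 1, 6, 1) (insufficient r3)
  W4 cannot run: need (4, 2, 1, 1) vs free (6, 1, 6, 1) (insufficient r3)
Post-grant, the permanently blocked set is W7 and W4.


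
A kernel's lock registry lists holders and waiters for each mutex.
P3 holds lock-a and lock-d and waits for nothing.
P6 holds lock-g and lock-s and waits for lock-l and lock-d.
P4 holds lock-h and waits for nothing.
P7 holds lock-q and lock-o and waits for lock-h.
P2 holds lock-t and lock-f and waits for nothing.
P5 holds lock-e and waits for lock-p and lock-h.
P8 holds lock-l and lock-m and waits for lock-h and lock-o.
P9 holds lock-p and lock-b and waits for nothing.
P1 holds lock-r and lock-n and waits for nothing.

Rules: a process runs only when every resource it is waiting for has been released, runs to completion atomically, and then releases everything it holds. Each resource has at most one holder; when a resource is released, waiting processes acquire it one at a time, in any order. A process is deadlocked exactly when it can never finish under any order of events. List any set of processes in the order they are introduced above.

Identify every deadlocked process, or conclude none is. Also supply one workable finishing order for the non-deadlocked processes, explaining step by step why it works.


Nothing here is deadlocked.
Key observation: the wait relation is loop-free; peeling off processes with no waits unwinds the whole state.
The rest can finish in the order P4, P3, P7, P8, P1, P9, P6, P5, P2.
Verifying each step:
  run P4 (it waits on nothing); releases lock-h
  run P3 (it waits on nothing); releases lock-a and lock-d
  P7: everything it awaited (lock-h) is free; runs, freeing lock-q and lock-o
  P8: everything it awaited (lock-h and lock-o) is free; runs, freeing lock-l and lock-m
  run P1 (it waits on nothing); releases lock-r and lock-n
  run P9 (it waits on nothing); releases lock-p and lock-b
  P6: everything it awaited (lock-l and lock-d) is free; runs, freeing lock-g and lock-s
  P5: everything it awaited (lock-p and lock-h) is free; runs, freeing lock-e
  run P2 (it waits on nothing); releases lock-t and lock-f


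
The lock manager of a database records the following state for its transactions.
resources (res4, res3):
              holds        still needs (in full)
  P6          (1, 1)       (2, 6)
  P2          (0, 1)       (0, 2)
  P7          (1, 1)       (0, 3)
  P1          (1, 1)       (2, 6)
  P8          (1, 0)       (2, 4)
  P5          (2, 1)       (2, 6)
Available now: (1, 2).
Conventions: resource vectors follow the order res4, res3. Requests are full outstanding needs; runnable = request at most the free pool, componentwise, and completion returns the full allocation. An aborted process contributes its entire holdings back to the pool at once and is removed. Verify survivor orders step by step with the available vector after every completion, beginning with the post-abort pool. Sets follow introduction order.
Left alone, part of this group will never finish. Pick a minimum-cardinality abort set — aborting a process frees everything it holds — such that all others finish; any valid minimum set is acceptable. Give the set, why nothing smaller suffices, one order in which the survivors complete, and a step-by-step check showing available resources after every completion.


The answer: abort P1 and P5.
Key observation: P6 had no path to completion before; after the abort of P1 and P5 ((3, 2) returned), step 4 is where it fits.
No one abort is enough; case by case: P6 alone leaves P1 blocked (short on res3); P2 alone leaves P6 blocked (short on res3); P7 alone leaves P6 blocked (short on res3); P1 alone leaves P6 blocked (short on res3); P8 alone leaves P6 blocked (short on res3); P5 alone leaves P6 blocked (short on res3).
The survivors complete as P8, P7, P2, P6. Check, step by step (starting from the post-abort pool):
  pool = (4, 4)
  P8 needs (2, 4) <= (4, 4) -> finishes; pool += (1, 0) = (5, 4)
  P7 needs (0, 3) <= (5, 4) -> finishes; pool += (1, 1) = (6, 5)
  P2 needs (0, 2) <= (6, 5) -> finishes; pool += (0, 1) = (6, 6)
  P6 needs (2, 6) <= (6, 6) -> finishes; pool += (1, 1) = (7, 7)


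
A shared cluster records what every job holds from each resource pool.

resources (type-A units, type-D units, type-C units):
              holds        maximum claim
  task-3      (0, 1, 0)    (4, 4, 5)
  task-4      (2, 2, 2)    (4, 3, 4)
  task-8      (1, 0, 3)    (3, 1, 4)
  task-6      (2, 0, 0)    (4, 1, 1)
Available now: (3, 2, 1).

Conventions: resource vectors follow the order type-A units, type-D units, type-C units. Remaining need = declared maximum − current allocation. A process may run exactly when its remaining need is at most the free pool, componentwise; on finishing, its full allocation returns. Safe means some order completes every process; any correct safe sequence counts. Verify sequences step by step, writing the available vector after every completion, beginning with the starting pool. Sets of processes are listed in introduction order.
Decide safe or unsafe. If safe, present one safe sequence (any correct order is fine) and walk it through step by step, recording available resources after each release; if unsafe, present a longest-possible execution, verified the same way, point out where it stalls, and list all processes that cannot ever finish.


SAFE, for example via the order task-6, task-8, task-4, task-3.
Key observation: the order's first zero-slack moment is task-6 ((2, 1, 1) needed, (3, 2, 1) free — a requested resource with nothing to spare).
Check, step by step:
  pool = (3, 2, 1)
  task-6: need (2, 1, 1) fits (3, 2, 1); releases (2, 0, 0), pool now (5, 2, 1)
  task-8: need (2, 1, 1) fits (5, 2, 1); releases (1, 0, 3), pool now (6, 2, 4)
  task-4: need (2, 1, 2) fits (6, 2, 4); releases (2, 2, 2), pool now (8, 4, 6)
  task-3: need (4, 3, 5) fits (8, 4, 6); releases (0, 1, 0), pool now (8, 5, 6)


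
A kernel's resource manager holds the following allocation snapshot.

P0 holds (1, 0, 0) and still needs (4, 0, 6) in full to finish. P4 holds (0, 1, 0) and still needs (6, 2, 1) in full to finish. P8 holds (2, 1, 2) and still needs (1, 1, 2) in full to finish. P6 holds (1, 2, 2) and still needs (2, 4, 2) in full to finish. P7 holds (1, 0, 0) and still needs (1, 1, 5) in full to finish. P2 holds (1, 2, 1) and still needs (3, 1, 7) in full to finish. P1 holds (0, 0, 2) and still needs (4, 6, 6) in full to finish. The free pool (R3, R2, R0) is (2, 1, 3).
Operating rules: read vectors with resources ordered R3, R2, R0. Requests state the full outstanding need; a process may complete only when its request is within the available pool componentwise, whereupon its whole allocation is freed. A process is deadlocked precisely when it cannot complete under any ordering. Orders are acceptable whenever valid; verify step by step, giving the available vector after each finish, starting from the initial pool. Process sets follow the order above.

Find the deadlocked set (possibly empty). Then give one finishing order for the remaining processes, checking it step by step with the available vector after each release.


Deadlocked: P0, P4, P6, P2 and P1.
Key observation: after P8, P7 the pool peaks at (5, 2, 5), and each blocked process is short somewhere: P0 on R0; P4 on R3; P6 on R2; P2 on R0; P1 on R2, R0.
A valid finishing order for the others: P8, P7. Verifying each step:
  pool = (2, 1, 3)
  P8: need (1, 1, 2) fits (2, 1, 3); releases (2, 1, 2), pool now (4, 2, 5)
  P7: need (1, 1, 5) fits (4, 2, 5); releases (1, 0, 0), pool now (5, 2, 5)
The blocked processes can never fit:
  P0 still needs (4, 0, 6) but only (5, 2, 5) is free — short on R0
  P4 still needs (6, 2, 1) but only (5, 2, 5) is free — short on R3
  P6 still needs (2, 4, 2) but only (5, 2, 5) is free — short on R2
  P2 still needs (3, 1, 7) but only (5, 2, 5) is free — short on R0
  P1 still needs (4, 6, 6) but only (5, 2, 5) is free — short on R2 and R0


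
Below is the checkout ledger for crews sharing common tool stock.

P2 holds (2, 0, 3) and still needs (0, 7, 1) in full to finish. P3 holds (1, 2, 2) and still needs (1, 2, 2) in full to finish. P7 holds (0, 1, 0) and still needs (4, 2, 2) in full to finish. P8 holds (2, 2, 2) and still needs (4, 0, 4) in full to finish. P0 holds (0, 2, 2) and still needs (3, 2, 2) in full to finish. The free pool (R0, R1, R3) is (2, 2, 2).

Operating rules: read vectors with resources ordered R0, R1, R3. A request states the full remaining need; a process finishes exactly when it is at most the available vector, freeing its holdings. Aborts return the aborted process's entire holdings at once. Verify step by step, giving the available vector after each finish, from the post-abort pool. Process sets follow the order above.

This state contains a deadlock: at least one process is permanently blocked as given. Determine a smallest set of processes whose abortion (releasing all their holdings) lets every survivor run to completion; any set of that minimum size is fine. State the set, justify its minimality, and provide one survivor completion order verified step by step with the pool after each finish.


Abort P2.
Key observation: before aborting P2, P8 was permanently blocked — no order could ever run it; afterwards it completes at step 2.
Why nothing smaller works: aborting no one leaves the state deadlocked as given.
One survivor order: P3, P8, P7, P0. Check, step by step (post-abort pool first):
  pool = (4, 2, 5)
  P3: need (1, 2, 2) fits (4, 2, 5); releases (1, 2, 2), pool now (5, 4, 7)
  P8: need (4, 0, 4) fits (5, 4, 7); releases (2, 2, 2), pool now (7, 6, 9)
  P7: need (4, 2, 2) fits (7, 6, 9); releases (0, 1, 0), pool now (7, 7, 9)
  P0: need (3, 2, 2) fits (7, 7, 9); releases (0, 2, 2), pool now (7, 9, 11)


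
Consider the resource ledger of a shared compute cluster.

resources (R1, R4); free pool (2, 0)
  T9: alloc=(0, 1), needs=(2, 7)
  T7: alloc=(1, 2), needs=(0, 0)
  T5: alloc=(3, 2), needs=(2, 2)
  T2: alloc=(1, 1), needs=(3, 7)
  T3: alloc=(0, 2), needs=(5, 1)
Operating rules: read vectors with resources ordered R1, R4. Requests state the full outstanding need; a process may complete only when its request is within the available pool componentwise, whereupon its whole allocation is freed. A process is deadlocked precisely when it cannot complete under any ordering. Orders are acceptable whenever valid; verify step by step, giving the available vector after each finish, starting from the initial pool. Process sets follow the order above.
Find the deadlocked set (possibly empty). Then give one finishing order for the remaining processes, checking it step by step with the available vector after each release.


Deadlocked set: T9 and T2.
Key observation: even finishing T7, T5, T3 leaves just (6, 6) free — too little R4 for any of the remaining processes.
The rest can finish in the order T7, T5, T3. Walking it through:
  pool = (2, 0)
  T7 needs (0, 0) <= (2, 0) -> finishes; pool += (1, 2) = (3, 2)
  T5 needs (2, 2) <= (3, 2) -> finishes; pool += (3, 2) = (6, 4)
  T3 needs (5, 1) <= (6, 4) -> finishes; pool += (0, 2) = (6, 6)
The stuck group stays short no matter what:
  blocked: T9 wants (2, 7), pool (6, 6) — not enough R4
  blocked: T2 wants (3, 7), pool (6, 6) — not enough R4


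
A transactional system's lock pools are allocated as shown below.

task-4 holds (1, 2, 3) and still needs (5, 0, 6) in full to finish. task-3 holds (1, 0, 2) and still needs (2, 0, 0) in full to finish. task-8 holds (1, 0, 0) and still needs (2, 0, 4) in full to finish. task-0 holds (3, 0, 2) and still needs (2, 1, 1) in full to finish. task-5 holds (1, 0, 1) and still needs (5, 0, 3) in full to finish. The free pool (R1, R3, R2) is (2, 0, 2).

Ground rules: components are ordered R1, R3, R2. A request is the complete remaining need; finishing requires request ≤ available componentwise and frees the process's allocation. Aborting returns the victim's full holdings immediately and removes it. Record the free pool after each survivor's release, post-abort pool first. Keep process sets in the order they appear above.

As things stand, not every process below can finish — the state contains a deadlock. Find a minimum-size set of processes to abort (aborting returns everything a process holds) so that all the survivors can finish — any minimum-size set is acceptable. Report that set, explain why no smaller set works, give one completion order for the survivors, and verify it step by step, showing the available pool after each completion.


The answer: abort task-0.
Key observation: before aborting task-0, task-4 was permanently blocked — no order could ever run it; afterwards it completes at step 2.
No smaller set exists: with zero aborts the deadlock remains.
The survivors complete as task-3, task-4, task-5, task-8. Check, step by step (starting from the post-abort pool):
  pool = (5, 0, 4)
  task-3: need (2, 0, 0) fits (5, 0, 4); releases (1, 0, 2), pool now (6, 0, 6)
  task-4: need (5, 0, 6) fits (6, 0, 6); releases (1, 2, 3), pool now (7, 2, 9)
  task-5: need (5, 0, 3) fits (7, 2, 9); releases (1, 0, 1), pool now (8, 2, 10)
  task-8: need (2, 0, 4) fits (8, 2, 10); releases (1, 0, 0), pool now (9, 2, 10)


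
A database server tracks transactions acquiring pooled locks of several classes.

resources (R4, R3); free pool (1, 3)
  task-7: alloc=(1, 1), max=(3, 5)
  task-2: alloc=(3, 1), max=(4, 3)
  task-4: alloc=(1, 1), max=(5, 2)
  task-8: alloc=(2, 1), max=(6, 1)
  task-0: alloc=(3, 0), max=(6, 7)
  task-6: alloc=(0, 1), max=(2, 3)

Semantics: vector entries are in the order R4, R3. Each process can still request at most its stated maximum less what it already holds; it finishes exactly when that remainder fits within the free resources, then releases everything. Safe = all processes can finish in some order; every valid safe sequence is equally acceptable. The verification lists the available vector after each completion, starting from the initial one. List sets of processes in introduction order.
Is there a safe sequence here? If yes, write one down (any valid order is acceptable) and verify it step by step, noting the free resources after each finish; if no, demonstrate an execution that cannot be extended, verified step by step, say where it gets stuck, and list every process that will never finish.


The state is SAFE; one workable sequence: task-2, task-7, task-4, task-8, task-6, task-0.
Key observation: task-2 marks the first exact bind of the order: its need (1, 2) fits the free (1, 3) with zero slack on a requested resource.
Step-by-step check:
  pool = (1, 3)
  task-2: need (1, 2) fits (1, 3); releases (3, 1), pool now (4, 4)
  task-7: need (2, 4) fits (4, 4); releases (1, 1), pool now (5, 5)
  task-4: need (4, 1) fits (5, 5); releases (1, 1), pool now (6, 6)
  task-8: need (4, 0) fits (6, 6); releases (2, 1), pool now (8, 7)
  task-6: need (2, 2) fits (8, 7); releases (0, 1), pool now (8, 8)
  task-0: need (3, 7) fits (8, 8); releases (3, 0), pool now (11, 8)


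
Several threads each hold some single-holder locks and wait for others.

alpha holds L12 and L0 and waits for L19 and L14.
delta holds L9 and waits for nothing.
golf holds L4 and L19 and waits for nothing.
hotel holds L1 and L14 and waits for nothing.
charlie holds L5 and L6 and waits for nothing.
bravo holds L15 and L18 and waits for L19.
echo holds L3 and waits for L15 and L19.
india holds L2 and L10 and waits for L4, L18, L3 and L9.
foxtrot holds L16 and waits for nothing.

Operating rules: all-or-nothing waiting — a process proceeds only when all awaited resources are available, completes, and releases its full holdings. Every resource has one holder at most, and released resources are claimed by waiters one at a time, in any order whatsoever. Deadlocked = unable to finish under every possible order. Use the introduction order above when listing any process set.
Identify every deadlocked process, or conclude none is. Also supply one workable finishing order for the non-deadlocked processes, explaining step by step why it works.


The deadlocked set is empty.
Key observation: there is no circular wait here — follow any chain and it reaches a process that is free to run now.
The rest can finish in the order golf, bravo, hotel, echo, delta, charlie, india, foxtrot, alpha.
Step-by-step check:
  golf waits on nothing -> runs at once and releases L4 and L19
  bravo: everything it awaited (L19) is free; runs, freeing L15 and L18
  hotel waits on nothing -> runs at once and releases L1 and L14
  echo: everything it awaited (L15 and L19) is free; runs, freeing L3
  delta waits on nothing -> runs at once and releases L9
  charlie waits on nothing -> runs at once and releases L5 and L6
  india: everything it awaited (L4, L18, L3 and L9) is free; runs, freeing L2 and L10
  foxtrot waits on nothing -> runs at once and releases L16
  alpha: everything it awaited (L19 and L14) is free; runs, freeing L12 and L0


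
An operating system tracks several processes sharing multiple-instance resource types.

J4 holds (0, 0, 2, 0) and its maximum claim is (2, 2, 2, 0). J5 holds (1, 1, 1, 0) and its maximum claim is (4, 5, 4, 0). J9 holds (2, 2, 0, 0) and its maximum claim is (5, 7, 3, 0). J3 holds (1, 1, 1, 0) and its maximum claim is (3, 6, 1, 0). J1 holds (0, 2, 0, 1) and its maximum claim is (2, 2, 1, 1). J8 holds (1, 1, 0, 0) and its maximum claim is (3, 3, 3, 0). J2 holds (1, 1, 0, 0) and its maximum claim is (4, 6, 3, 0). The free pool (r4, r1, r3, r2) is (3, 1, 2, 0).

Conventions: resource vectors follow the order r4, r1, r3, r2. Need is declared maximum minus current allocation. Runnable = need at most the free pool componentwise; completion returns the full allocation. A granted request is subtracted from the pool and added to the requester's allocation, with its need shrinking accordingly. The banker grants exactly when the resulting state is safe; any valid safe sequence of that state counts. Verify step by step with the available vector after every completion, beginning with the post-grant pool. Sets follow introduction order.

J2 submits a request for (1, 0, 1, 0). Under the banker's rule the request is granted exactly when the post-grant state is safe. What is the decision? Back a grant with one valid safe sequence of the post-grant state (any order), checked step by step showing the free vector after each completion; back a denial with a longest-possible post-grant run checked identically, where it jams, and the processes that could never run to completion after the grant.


GRANT: granting preserves safety; a valid post-grant sequence is J1, J4, J8, J5, J3, J2, J9.
Key observation: (2, 1, 1, 0) free after granting still covers J1 first, and each release covers the next.
Step-by-step check of the post-grant state:
  pool = (2, 1, 1, 0)
  J1 needs (2, 0, 1, 0) <= (2, 1, 1, 0) -> finishes; pool += (0, 2, 0, 1) = (2, 3, 1, 1)
  J4 needs (2, 2, 0, 0) <= (2, 3, 1, 1) -> finishes; pool += (0, 0, 2, 0) = (2, 3, 3, 1)
  J8 needs (2, 2, 3, 0) <= (2, 3, 3, 1) -> finishes; pool += (1, 1, 0, 0) = (3, 4, 3, 1)
  J5 needs (3, 4, 3, 0) <= (3, 4, 3, 1) -> finishes; pool += (1, 1, 1, 0) = (4, 5, 4, 1)
  J3 needs (2, 5, 0, 0) <= (4, 5, 4, 1) -> finishes; pool += (1, 1, 1, 0) = (5, 6, 5, 1)
  J2 needs (2, 5, 2, 0) <= (5, 6, 5, 1) -> finishes; pool += (2, 1, 1, 0) = (7, 7, 6, 1)
  J9 needs (3, 5, 3, 0) <= (7, 7, 6, 1) -> finishes; pool += (2, 2, 0, 0) = (9, 9, 6, 1)
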